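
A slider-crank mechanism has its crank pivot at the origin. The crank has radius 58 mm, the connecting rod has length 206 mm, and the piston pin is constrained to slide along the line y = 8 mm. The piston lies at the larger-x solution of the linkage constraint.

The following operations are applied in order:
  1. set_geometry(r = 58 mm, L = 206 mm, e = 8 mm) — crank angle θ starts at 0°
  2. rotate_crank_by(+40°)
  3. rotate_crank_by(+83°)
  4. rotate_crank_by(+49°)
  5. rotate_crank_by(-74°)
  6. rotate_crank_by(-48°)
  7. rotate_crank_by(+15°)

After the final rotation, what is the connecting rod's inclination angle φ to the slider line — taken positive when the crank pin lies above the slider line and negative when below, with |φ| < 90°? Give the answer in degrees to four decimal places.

12.4941

set_geometry: r = 58 mm, L = 206 mm, e = 8 mm; θ ← 0°
rotate_crank_by(+40°): θ ← 0° +40° = 40°
rotate_crank_by(+83°): θ ← 40° +83° = 123°
rotate_crank_by(+49°): θ ← 123° +49° = 172°
rotate_crank_by(-74°): θ ← 172° -74° = 98°
rotate_crank_by(-48°): θ ← 98° -48° = 50°
rotate_crank_by(+15°): θ ← 50° +15° = 65°
crank pin P = (r cos θ, r sin θ) = (24.511859, 52.565852)
h = r sin θ − e = 52.565852 − 8 = 44.565852
sin φ = h / L = 44.565852 / 206 = 0.21633909
φ = arcsin(0.21633909) = 12.494100°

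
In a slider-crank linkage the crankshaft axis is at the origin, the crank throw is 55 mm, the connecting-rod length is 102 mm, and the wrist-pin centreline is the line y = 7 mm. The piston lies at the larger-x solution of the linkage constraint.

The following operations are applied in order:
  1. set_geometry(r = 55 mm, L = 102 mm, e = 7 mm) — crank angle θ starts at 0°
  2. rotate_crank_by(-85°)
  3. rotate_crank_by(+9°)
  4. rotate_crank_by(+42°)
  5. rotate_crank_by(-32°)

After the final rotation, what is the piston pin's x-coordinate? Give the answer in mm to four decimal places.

set_geometry: r = 55 mm, L = 102 mm, e = 7 mm; θ ← 0°
rotate_crank_by(-85°): θ ← 0° -85° = -85°
rotate_crank_by(+9°): θ ← -85° +9° = -76°
rotate_crank_by(+42°): θ ← -76° +42° = -34°
rotate_crank_by(-32°): θ ← -34° -32° = -66°
crank pin P = (r cos θ, r sin θ) = (22.370515, -50.245000)
h = r sin θ − e = -50.245000 − 7 = -57.245000
x = r cos θ + √(L² − h²) = 22.370515 + √(10404.0 − 3276.9900) = 22.370515 + 84.421620 = 106.792136

106.7921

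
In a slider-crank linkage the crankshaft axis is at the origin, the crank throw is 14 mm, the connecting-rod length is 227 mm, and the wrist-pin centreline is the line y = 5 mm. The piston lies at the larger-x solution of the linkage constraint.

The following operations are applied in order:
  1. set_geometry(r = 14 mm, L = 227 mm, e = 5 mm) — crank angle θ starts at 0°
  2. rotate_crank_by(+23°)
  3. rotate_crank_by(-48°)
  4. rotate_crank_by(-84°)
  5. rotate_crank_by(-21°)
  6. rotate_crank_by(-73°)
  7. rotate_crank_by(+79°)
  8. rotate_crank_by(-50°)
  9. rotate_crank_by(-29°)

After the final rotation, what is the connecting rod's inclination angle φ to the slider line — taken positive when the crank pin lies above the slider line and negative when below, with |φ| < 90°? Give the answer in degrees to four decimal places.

set_geometry: r = 14 mm, L = 227 mm, e = 5 mm; θ ← 0°
rotate_crank_by(+23°): θ ← 0° +23° = 23°
rotate_crank_by(-48°): θ ← 23° -48° = -25°
rotate_crank_by(-84°): θ ← -25° -84° = -109°
rotate_crank_by(-21°): θ ← -109° -21° = -130°
rotate_crank_by(-73°): θ ← -130° -73° = -203°
rotate_crank_by(+79°): θ ← -203° +79° = -124°
rotate_crank_by(-50°): θ ← -124° -50° = -174°
rotate_crank_by(-29°): θ ← -174° -29° = -203°
crank pin P = (r cos θ, r sin θ) = (-12.887068, 5.470236)
h = r sin θ − e = 5.470236 − 5 = 0.470236
sin φ = h / L = 0.470236 / 227 = 0.00207152
φ = arcsin(0.00207152) = 0.118690°

0.1187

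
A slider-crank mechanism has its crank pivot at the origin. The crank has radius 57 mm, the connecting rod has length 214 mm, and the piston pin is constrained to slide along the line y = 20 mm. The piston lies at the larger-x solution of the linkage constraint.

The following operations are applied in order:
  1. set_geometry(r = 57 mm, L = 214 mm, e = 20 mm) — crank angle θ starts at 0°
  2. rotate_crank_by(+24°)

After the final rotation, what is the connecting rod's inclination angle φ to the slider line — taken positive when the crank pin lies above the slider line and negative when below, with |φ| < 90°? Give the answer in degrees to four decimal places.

0.8525

set_geometry: r = 57 mm, L = 214 mm, e = 20 mm; θ ← 0°
rotate_crank_by(+24°): θ ← 0° +24° = 24°
crank pin P = (r cos θ, r sin θ) = (52.072091, 23.183989)
h = r sin θ − e = 23.183989 − 20 = 3.183989
sin φ = h / L = 3.183989 / 214 = 0.01487845
φ = arcsin(0.01487845) = 0.852504°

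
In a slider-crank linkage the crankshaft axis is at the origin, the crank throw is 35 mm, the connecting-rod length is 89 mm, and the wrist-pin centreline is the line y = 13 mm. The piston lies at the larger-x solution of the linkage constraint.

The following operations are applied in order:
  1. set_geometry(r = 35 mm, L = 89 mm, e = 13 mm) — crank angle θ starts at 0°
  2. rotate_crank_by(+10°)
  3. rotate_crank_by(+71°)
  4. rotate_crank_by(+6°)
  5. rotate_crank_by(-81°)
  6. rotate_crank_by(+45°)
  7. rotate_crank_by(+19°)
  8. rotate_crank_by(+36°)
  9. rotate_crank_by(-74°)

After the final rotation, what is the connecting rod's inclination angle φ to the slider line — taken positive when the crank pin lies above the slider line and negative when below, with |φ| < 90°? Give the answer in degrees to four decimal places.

3.5734

set_geometry: r = 35 mm, L = 89 mm, e = 13 mm; θ ← 0°
rotate_crank_by(+10°): θ ← 0° +10° = 10°
rotate_crank_by(+71°): θ ← 10° +71° = 81°
rotate_crank_by(+6°): θ ← 81° +6° = 87°
rotate_crank_by(-81°): θ ← 87° -81° = 6°
rotate_crank_by(+45°): θ ← 6° +45° = 51°
rotate_crank_by(+19°): θ ← 51° +19° = 70°
rotate_crank_by(+36°): θ ← 70° +36° = 106°
rotate_crank_by(-74°): θ ← 106° -74° = 32°
crank pin P = (r cos θ, r sin θ) = (29.681683, 18.547174)
h = r sin θ − e = 18.547174 − 13 = 5.547174
sin φ = h / L = 5.547174 / 89 = 0.06232780
φ = arcsin(0.06232780) = 3.573436°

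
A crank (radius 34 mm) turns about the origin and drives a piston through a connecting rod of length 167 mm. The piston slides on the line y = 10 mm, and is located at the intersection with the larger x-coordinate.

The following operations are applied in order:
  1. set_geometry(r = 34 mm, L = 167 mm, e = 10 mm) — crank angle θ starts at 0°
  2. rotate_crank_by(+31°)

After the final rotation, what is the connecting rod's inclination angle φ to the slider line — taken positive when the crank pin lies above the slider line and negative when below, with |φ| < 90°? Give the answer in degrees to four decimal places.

2.5779

set_geometry: r = 34 mm, L = 167 mm, e = 10 mm; θ ← 0°
rotate_crank_by(+31°): θ ← 0° +31° = 31°
crank pin P = (r cos θ, r sin θ) = (29.143688, 17.511295)
h = r sin θ − e = 17.511295 − 10 = 7.511295
sin φ = h / L = 7.511295 / 167 = 0.04497781
φ = arcsin(0.04497781) = 2.577908°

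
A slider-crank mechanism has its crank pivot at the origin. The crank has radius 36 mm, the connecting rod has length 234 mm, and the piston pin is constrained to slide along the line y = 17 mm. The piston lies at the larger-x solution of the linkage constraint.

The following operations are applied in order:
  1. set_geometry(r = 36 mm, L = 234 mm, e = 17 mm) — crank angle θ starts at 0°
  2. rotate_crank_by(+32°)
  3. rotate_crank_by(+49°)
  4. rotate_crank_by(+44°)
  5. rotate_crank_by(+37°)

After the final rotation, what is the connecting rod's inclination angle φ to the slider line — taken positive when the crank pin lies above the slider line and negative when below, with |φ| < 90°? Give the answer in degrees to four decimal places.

set_geometry: r = 36 mm, L = 234 mm, e = 17 mm; θ ← 0°
rotate_crank_by(+32°): θ ← 0° +32° = 32°
rotate_crank_by(+49°): θ ← 32° +49° = 81°
rotate_crank_by(+44°): θ ← 81° +44° = 125°
rotate_crank_by(+37°): θ ← 125° +37° = 162°
crank pin P = (r cos θ, r sin θ) = (-34.238035, 11.124612)
h = r sin θ − e = 11.124612 − 17 = -5.875388
sin φ = h / L = -5.875388 / 234 = -0.02510850
φ = arcsin(-0.02510850) = -1.438762°

-1.4388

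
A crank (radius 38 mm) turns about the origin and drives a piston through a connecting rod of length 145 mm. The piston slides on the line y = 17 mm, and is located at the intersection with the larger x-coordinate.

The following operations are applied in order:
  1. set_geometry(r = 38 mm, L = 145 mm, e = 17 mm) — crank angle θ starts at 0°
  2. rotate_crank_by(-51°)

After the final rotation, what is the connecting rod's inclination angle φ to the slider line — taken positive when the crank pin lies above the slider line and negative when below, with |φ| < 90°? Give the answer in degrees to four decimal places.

-18.7178

set_geometry: r = 38 mm, L = 145 mm, e = 17 mm; θ ← 0°
rotate_crank_by(-51°): θ ← 0° -51° = -51°
crank pin P = (r cos θ, r sin θ) = (23.914175, -29.531547)
h = r sin θ − e = -29.531547 − 17 = -46.531547
sin φ = h / L = -46.531547 / 145 = -0.32090722
φ = arcsin(-0.32090722) = -18.717798°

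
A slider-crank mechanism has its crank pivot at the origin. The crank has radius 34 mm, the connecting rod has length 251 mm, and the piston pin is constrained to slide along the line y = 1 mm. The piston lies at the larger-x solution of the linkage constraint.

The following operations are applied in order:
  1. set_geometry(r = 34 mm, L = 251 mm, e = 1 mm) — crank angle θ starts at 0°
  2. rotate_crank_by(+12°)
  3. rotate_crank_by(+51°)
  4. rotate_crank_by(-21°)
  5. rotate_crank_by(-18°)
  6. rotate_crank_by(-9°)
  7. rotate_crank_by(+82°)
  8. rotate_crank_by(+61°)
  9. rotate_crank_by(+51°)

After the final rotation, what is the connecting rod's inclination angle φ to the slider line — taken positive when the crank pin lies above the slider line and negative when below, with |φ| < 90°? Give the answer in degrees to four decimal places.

-3.9942

set_geometry: r = 34 mm, L = 251 mm, e = 1 mm; θ ← 0°
rotate_crank_by(+12°): θ ← 0° +12° = 12°
rotate_crank_by(+51°): θ ← 12° +51° = 63°
rotate_crank_by(-21°): θ ← 63° -21° = 42°
rotate_crank_by(-18°): θ ← 42° -18° = 24°
rotate_crank_by(-9°): θ ← 24° -9° = 15°
rotate_crank_by(+82°): θ ← 15° +82° = 97°
rotate_crank_by(+61°): θ ← 97° +61° = 158°
rotate_crank_by(+51°): θ ← 158° +51° = 209°
crank pin P = (r cos θ, r sin θ) = (-29.737070, -16.483527)
h = r sin θ − e = -16.483527 − 1 = -17.483527
sin φ = h / L = -17.483527 / 251 = -0.06965549
φ = arcsin(-0.06965549) = -3.994200°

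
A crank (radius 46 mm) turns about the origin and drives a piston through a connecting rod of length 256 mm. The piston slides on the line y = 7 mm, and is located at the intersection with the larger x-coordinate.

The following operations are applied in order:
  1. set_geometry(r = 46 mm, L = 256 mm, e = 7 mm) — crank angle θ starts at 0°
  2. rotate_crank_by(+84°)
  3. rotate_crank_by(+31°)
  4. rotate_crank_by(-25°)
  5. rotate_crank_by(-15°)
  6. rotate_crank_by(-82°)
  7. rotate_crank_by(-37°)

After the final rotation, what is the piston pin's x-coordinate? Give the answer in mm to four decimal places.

286.1085

set_geometry: r = 46 mm, L = 256 mm, e = 7 mm; θ ← 0°
rotate_crank_by(+84°): θ ← 0° +84° = 84°
rotate_crank_by(+31°): θ ← 84° +31° = 115°
rotate_crank_by(-25°): θ ← 115° -25° = 90°
rotate_crank_by(-15°): θ ← 90° -15° = 75°
rotate_crank_by(-82°): θ ← 75° -82° = -7°
rotate_crank_by(-37°): θ ← -7° -37° = -44°
crank pin P = (r cos θ, r sin θ) = (33.089631, -31.954285)
h = r sin θ − e = -31.954285 − 7 = -38.954285
x = r cos θ + √(L² − h²) = 33.089631 + √(65536.0 − 1517.4363) = 33.089631 + 253.018900 = 286.108531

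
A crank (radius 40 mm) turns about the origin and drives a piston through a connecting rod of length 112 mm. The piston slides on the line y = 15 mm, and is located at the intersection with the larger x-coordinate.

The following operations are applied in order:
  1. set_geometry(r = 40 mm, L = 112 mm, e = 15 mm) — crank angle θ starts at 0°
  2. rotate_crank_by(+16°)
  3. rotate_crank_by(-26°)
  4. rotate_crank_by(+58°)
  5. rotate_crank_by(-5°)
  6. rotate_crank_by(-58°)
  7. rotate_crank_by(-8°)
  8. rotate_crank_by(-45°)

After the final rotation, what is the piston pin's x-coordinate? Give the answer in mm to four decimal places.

set_geometry: r = 40 mm, L = 112 mm, e = 15 mm; θ ← 0°
rotate_crank_by(+16°): θ ← 0° +16° = 16°
rotate_crank_by(-26°): θ ← 16° -26° = -10°
rotate_crank_by(+58°): θ ← -10° +58° = 48°
rotate_crank_by(-5°): θ ← 48° -5° = 43°
rotate_crank_by(-58°): θ ← 43° -58° = -15°
rotate_crank_by(-8°): θ ← -15° -8° = -23°
rotate_crank_by(-45°): θ ← -23° -45° = -68°
crank pin P = (r cos θ, r sin θ) = (14.984264, -37.087354)
h = r sin θ − e = -37.087354 − 15 = -52.087354
x = r cos θ + √(L² − h²) = 14.984264 + √(12544.0 − 2713.0925) = 14.984264 + 99.150933 = 114.135197

114.1352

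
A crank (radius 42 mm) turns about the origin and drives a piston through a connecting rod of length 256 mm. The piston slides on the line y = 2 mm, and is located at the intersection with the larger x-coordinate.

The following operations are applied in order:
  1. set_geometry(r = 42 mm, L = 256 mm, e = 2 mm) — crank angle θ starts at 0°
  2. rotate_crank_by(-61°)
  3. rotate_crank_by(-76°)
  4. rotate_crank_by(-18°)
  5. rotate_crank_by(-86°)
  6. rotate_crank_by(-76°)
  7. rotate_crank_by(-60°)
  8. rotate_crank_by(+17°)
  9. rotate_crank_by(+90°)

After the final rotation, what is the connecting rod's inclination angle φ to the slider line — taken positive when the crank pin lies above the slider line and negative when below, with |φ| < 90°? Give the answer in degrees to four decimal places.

8.9893

set_geometry: r = 42 mm, L = 256 mm, e = 2 mm; θ ← 0°
rotate_crank_by(-61°): θ ← 0° -61° = -61°
rotate_crank_by(-76°): θ ← -61° -76° = -137°
rotate_crank_by(-18°): θ ← -137° -18° = -155°
rotate_crank_by(-86°): θ ← -155° -86° = -241°
rotate_crank_by(-76°): θ ← -241° -76° = -317°
rotate_crank_by(-60°): θ ← -317° -60° = -377°
rotate_crank_by(+17°): θ ← -377° +17° = -360°
rotate_crank_by(+90°): θ ← -360° +90° = -270°
crank pin P = (r cos θ, r sin θ) = (-0.000000, 42.000000)
h = r sin θ − e = 42.000000 − 2 = 40.000000
sin φ = h / L = 40.000000 / 256 = 0.15625000
φ = arcsin(0.15625000) = 8.989299°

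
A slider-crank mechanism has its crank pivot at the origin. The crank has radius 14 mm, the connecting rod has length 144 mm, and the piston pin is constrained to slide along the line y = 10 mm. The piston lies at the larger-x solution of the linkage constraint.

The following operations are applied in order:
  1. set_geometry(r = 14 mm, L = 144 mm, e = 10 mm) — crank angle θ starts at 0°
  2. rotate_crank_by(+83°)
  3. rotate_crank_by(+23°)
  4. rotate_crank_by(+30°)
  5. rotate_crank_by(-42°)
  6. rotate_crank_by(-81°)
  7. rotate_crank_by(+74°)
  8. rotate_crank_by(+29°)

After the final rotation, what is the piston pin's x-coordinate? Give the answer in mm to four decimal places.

137.8396

set_geometry: r = 14 mm, L = 144 mm, e = 10 mm; θ ← 0°
rotate_crank_by(+83°): θ ← 0° +83° = 83°
rotate_crank_by(+23°): θ ← 83° +23° = 106°
rotate_crank_by(+30°): θ ← 106° +30° = 136°
rotate_crank_by(-42°): θ ← 136° -42° = 94°
rotate_crank_by(-81°): θ ← 94° -81° = 13°
rotate_crank_by(+74°): θ ← 13° +74° = 87°
rotate_crank_by(+29°): θ ← 87° +29° = 116°
crank pin P = (r cos θ, r sin θ) = (-6.137196, 12.583117)
h = r sin θ − e = 12.583117 − 10 = 2.583117
x = r cos θ + √(L² − h²) = -6.137196 + √(20736.0 − 6.6725) = -6.137196 + 143.976830 = 137.839634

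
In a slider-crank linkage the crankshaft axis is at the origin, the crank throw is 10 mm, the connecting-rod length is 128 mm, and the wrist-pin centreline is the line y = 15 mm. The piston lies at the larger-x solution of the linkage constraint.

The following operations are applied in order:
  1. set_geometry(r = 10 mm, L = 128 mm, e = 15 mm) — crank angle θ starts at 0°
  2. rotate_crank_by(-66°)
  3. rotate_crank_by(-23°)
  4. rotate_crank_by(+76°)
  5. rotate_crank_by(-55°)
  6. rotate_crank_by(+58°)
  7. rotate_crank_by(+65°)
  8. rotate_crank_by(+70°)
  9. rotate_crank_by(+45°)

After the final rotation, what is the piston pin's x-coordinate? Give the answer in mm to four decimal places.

117.4629

set_geometry: r = 10 mm, L = 128 mm, e = 15 mm; θ ← 0°
rotate_crank_by(-66°): θ ← 0° -66° = -66°
rotate_crank_by(-23°): θ ← -66° -23° = -89°
rotate_crank_by(+76°): θ ← -89° +76° = -13°
rotate_crank_by(-55°): θ ← -13° -55° = -68°
rotate_crank_by(+58°): θ ← -68° +58° = -10°
rotate_crank_by(+65°): θ ← -10° +65° = 55°
rotate_crank_by(+70°): θ ← 55° +70° = 125°
rotate_crank_by(+45°): θ ← 125° +45° = 170°
crank pin P = (r cos θ, r sin θ) = (-9.848078, 1.736482)
h = r sin θ − e = 1.736482 − 15 = -13.263518
x = r cos θ + √(L² − h²) = -9.848078 + √(16384.0 − 175.9209) = -9.848078 + 127.310954 = 117.462877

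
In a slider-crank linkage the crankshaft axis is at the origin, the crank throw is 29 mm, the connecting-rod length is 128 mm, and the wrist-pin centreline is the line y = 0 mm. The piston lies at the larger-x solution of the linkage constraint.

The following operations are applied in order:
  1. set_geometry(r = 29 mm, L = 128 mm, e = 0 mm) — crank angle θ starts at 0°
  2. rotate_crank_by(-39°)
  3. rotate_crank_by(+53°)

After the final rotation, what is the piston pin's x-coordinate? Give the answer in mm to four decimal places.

155.9462

set_geometry: r = 29 mm, L = 128 mm, e = 0 mm; θ ← 0°
rotate_crank_by(-39°): θ ← 0° -39° = -39°
rotate_crank_by(+53°): θ ← -39° +53° = 14°
crank pin P = (r cos θ, r sin θ) = (28.138576, 7.015735)
h = r sin θ − e = 7.015735 − 0 = 7.015735
x = r cos θ + √(L² − h²) = 28.138576 + √(16384.0 − 49.2205) = 28.138576 + 127.807588 = 155.946164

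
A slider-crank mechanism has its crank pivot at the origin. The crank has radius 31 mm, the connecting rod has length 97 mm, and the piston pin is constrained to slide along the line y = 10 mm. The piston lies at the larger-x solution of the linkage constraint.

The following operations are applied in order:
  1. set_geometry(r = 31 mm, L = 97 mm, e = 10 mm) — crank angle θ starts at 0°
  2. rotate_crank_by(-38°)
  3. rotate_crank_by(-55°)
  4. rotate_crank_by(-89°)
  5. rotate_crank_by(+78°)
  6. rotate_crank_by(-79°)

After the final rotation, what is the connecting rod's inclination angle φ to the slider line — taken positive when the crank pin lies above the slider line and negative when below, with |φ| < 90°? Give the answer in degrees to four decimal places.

set_geometry: r = 31 mm, L = 97 mm, e = 10 mm; θ ← 0°
rotate_crank_by(-38°): θ ← 0° -38° = -38°
rotate_crank_by(-55°): θ ← -38° -55° = -93°
rotate_crank_by(-89°): θ ← -93° -89° = -182°
rotate_crank_by(+78°): θ ← -182° +78° = -104°
rotate_crank_by(-79°): θ ← -104° -79° = -183°
crank pin P = (r cos θ, r sin θ) = (-30.957516, 1.622415)
h = r sin θ − e = 1.622415 − 10 = -8.377585
sin φ = h / L = -8.377585 / 97 = -0.08636686
φ = arcsin(-0.08636686) = -4.954629°

-4.9546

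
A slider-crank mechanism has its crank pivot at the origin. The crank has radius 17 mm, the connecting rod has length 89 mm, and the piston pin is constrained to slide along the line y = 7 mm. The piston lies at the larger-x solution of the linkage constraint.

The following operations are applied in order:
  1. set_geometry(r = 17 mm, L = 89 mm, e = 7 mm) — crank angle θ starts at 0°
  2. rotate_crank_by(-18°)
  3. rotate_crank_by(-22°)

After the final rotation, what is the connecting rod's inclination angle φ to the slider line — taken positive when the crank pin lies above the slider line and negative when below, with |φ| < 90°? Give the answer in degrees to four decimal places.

set_geometry: r = 17 mm, L = 89 mm, e = 7 mm; θ ← 0°
rotate_crank_by(-18°): θ ← 0° -18° = -18°
rotate_crank_by(-22°): θ ← -18° -22° = -40°
crank pin P = (r cos θ, r sin θ) = (13.022756, -10.927389)
h = r sin θ − e = -10.927389 − 7 = -17.927389
sin φ = h / L = -17.927389 / 89 = -0.20143134
φ = arcsin(-0.20143134) = -11.620672°

-11.6207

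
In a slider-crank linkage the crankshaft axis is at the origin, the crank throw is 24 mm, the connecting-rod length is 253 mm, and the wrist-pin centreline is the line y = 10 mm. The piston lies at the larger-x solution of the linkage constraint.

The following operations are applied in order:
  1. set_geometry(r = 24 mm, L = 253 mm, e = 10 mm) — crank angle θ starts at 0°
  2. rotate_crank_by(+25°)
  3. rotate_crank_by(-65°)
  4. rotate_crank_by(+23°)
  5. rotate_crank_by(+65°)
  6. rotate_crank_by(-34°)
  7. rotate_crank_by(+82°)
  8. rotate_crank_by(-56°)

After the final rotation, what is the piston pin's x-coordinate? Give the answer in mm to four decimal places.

271.3269

set_geometry: r = 24 mm, L = 253 mm, e = 10 mm; θ ← 0°
rotate_crank_by(+25°): θ ← 0° +25° = 25°
rotate_crank_by(-65°): θ ← 25° -65° = -40°
rotate_crank_by(+23°): θ ← -40° +23° = -17°
rotate_crank_by(+65°): θ ← -17° +65° = 48°
rotate_crank_by(-34°): θ ← 48° -34° = 14°
rotate_crank_by(+82°): θ ← 14° +82° = 96°
rotate_crank_by(-56°): θ ← 96° -56° = 40°
crank pin P = (r cos θ, r sin θ) = (18.385067, 15.426903)
h = r sin θ − e = 15.426903 − 10 = 5.426903
x = r cos θ + √(L² − h²) = 18.385067 + √(64009.0 − 29.4513) = 18.385067 + 252.941789 = 271.326856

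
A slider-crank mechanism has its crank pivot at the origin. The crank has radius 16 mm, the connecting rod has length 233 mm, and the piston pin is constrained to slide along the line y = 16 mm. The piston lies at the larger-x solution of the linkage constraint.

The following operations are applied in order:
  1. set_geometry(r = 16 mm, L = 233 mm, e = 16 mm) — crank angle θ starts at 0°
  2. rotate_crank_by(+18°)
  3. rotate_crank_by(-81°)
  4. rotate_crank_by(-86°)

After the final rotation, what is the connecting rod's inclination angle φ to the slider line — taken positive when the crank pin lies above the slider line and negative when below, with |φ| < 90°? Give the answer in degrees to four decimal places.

-5.9717

set_geometry: r = 16 mm, L = 233 mm, e = 16 mm; θ ← 0°
rotate_crank_by(+18°): θ ← 0° +18° = 18°
rotate_crank_by(-81°): θ ← 18° -81° = -63°
rotate_crank_by(-86°): θ ← -63° -86° = -149°
crank pin P = (r cos θ, r sin θ) = (-13.714677, -8.240609)
h = r sin θ − e = -8.240609 − 16 = -24.240609
sin φ = h / L = -24.240609 / 233 = -0.10403695
φ = arcsin(-0.10403695) = -5.971684°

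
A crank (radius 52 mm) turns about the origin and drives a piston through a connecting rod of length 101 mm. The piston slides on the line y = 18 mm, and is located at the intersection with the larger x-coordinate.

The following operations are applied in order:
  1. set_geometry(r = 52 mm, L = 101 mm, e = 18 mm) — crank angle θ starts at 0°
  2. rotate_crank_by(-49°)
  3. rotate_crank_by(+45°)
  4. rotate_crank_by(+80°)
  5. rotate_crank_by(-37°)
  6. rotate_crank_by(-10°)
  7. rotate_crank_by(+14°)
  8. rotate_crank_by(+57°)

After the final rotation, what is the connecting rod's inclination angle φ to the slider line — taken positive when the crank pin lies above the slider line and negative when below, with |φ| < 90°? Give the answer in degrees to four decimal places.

set_geometry: r = 52 mm, L = 101 mm, e = 18 mm; θ ← 0°
rotate_crank_by(-49°): θ ← 0° -49° = -49°
rotate_crank_by(+45°): θ ← -49° +45° = -4°
rotate_crank_by(+80°): θ ← -4° +80° = 76°
rotate_crank_by(-37°): θ ← 76° -37° = 39°
rotate_crank_by(-10°): θ ← 39° -10° = 29°
rotate_crank_by(+14°): θ ← 29° +14° = 43°
rotate_crank_by(+57°): θ ← 43° +57° = 100°
crank pin P = (r cos θ, r sin θ) = (-9.029705, 51.210003)
h = r sin θ − e = 51.210003 − 18 = 33.210003
sin φ = h / L = 33.210003 / 101 = 0.32881191
φ = arcsin(0.32881191) = 19.196679°

19.1967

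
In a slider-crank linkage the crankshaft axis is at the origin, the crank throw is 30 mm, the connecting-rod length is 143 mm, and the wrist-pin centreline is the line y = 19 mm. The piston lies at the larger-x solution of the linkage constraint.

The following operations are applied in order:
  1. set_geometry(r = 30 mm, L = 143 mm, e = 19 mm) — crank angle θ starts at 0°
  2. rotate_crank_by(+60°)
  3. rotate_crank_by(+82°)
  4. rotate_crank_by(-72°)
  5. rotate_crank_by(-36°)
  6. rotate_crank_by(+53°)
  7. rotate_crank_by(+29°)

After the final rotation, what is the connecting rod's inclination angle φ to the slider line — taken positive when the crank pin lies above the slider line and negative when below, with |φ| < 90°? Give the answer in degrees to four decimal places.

3.1925

set_geometry: r = 30 mm, L = 143 mm, e = 19 mm; θ ← 0°
rotate_crank_by(+60°): θ ← 0° +60° = 60°
rotate_crank_by(+82°): θ ← 60° +82° = 142°
rotate_crank_by(-72°): θ ← 142° -72° = 70°
rotate_crank_by(-36°): θ ← 70° -36° = 34°
rotate_crank_by(+53°): θ ← 34° +53° = 87°
rotate_crank_by(+29°): θ ← 87° +29° = 116°
crank pin P = (r cos θ, r sin θ) = (-13.151134, 26.963821)
h = r sin θ − e = 26.963821 − 19 = 7.963821
sin φ = h / L = 7.963821 / 143 = 0.05569106
φ = arcsin(0.05569106) = 3.192514°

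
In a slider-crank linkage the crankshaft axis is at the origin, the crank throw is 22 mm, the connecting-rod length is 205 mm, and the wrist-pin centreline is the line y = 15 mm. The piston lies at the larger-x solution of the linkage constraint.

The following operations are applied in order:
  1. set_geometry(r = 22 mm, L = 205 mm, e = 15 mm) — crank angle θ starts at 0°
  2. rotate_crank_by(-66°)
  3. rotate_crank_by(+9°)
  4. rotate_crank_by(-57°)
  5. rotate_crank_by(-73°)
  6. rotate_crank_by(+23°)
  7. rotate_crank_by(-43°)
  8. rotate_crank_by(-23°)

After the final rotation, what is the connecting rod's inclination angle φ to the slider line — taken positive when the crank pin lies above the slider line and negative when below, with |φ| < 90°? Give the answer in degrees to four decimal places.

0.5179

set_geometry: r = 22 mm, L = 205 mm, e = 15 mm; θ ← 0°
rotate_crank_by(-66°): θ ← 0° -66° = -66°
rotate_crank_by(+9°): θ ← -66° +9° = -57°
rotate_crank_by(-57°): θ ← -57° -57° = -114°
rotate_crank_by(-73°): θ ← -114° -73° = -187°
rotate_crank_by(+23°): θ ← -187° +23° = -164°
rotate_crank_by(-43°): θ ← -164° -43° = -207°
rotate_crank_by(-23°): θ ← -207° -23° = -230°
crank pin P = (r cos θ, r sin θ) = (-14.141327, 16.852978)
h = r sin θ − e = 16.852978 − 15 = 1.852978
sin φ = h / L = 1.852978 / 205 = 0.00903892
φ = arcsin(0.00903892) = 0.517899°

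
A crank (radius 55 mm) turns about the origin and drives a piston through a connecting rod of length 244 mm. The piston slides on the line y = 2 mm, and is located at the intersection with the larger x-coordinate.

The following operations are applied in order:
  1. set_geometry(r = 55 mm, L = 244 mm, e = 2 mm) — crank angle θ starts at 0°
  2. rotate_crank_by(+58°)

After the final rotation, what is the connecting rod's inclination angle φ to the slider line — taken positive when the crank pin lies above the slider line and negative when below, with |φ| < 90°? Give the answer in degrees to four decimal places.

set_geometry: r = 55 mm, L = 244 mm, e = 2 mm; θ ← 0°
rotate_crank_by(+58°): θ ← 0° +58° = 58°
crank pin P = (r cos θ, r sin θ) = (29.145560, 46.642645)
h = r sin θ − e = 46.642645 − 2 = 44.642645
sin φ = h / L = 44.642645 / 244 = 0.18296166
φ = arcsin(0.18296166) = 10.542316°

10.5423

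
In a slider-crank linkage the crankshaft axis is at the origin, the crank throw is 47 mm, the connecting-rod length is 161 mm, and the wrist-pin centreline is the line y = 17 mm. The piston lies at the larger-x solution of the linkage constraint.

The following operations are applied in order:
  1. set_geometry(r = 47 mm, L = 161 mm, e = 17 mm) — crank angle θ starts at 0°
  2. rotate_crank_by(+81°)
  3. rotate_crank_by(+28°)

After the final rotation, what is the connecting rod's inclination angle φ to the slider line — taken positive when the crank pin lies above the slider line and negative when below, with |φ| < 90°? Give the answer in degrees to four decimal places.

9.8129

set_geometry: r = 47 mm, L = 161 mm, e = 17 mm; θ ← 0°
rotate_crank_by(+81°): θ ← 0° +81° = 81°
rotate_crank_by(+28°): θ ← 81° +28° = 109°
crank pin P = (r cos θ, r sin θ) = (-15.301703, 44.439373)
h = r sin θ − e = 44.439373 − 17 = 27.439373
sin φ = h / L = 27.439373 / 161 = 0.17043089
φ = arcsin(0.17043089) = 9.812873°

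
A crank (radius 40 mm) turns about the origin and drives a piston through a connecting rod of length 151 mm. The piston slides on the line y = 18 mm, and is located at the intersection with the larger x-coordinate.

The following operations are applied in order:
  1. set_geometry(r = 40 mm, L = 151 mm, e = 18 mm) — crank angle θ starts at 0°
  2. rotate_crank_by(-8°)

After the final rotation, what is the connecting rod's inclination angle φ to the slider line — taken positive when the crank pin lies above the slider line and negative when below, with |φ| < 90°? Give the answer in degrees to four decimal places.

set_geometry: r = 40 mm, L = 151 mm, e = 18 mm; θ ← 0°
rotate_crank_by(-8°): θ ← 0° -8° = -8°
crank pin P = (r cos θ, r sin θ) = (39.610723, -5.566924)
h = r sin θ − e = -5.566924 − 18 = -23.566924
sin φ = h / L = -23.566924 / 151 = -0.15607234
φ = arcsin(-0.15607234) = -8.978994°

-8.9790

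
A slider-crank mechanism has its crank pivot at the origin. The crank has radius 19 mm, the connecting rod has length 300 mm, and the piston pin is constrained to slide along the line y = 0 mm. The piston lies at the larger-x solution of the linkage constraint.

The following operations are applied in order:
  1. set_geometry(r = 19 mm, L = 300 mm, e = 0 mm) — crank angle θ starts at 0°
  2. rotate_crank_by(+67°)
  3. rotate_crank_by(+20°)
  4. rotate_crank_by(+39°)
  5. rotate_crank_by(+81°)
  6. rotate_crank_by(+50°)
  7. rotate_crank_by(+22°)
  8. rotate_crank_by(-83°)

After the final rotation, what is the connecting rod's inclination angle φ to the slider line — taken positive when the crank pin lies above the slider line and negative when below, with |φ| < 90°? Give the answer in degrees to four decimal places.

-1.0003

set_geometry: r = 19 mm, L = 300 mm, e = 0 mm; θ ← 0°
rotate_crank_by(+67°): θ ← 0° +67° = 67°
rotate_crank_by(+20°): θ ← 67° +20° = 87°
rotate_crank_by(+39°): θ ← 87° +39° = 126°
rotate_crank_by(+81°): θ ← 126° +81° = 207°
rotate_crank_by(+50°): θ ← 207° +50° = 257°
rotate_crank_by(+22°): θ ← 257° +22° = 279°
rotate_crank_by(-83°): θ ← 279° -83° = 196°
crank pin P = (r cos θ, r sin θ) = (-18.263972, -5.237110)
h = r sin θ − e = -5.237110 − 0 = -5.237110
sin φ = h / L = -5.237110 / 300 = -0.01745703
φ = arcsin(-0.01745703) = -1.000265°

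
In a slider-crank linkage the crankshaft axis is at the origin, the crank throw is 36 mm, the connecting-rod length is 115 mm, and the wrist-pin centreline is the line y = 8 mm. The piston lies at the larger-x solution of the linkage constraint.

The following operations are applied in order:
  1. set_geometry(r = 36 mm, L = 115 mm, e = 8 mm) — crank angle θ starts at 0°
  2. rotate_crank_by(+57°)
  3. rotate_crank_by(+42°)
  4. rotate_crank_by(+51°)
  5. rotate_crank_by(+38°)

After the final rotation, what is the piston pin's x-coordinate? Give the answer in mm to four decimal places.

78.6120

set_geometry: r = 36 mm, L = 115 mm, e = 8 mm; θ ← 0°
rotate_crank_by(+57°): θ ← 0° +57° = 57°
rotate_crank_by(+42°): θ ← 57° +42° = 99°
rotate_crank_by(+51°): θ ← 99° +51° = 150°
rotate_crank_by(+38°): θ ← 150° +38° = 188°
crank pin P = (r cos θ, r sin θ) = (-35.649650, -5.010232)
h = r sin θ − e = -5.010232 − 8 = -13.010232
x = r cos θ + √(L² − h²) = -35.649650 + √(13225.0 − 169.2661) = -35.649650 + 114.261690 = 78.612040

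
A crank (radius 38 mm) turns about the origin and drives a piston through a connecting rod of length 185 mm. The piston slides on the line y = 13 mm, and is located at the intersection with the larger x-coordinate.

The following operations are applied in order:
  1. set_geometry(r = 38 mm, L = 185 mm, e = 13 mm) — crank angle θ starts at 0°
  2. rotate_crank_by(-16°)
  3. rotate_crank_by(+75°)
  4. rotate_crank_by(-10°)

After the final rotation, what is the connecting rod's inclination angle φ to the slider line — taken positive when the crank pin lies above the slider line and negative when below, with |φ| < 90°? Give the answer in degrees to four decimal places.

set_geometry: r = 38 mm, L = 185 mm, e = 13 mm; θ ← 0°
rotate_crank_by(-16°): θ ← 0° -16° = -16°
rotate_crank_by(+75°): θ ← -16° +75° = 59°
rotate_crank_by(-10°): θ ← 59° -10° = 49°
crank pin P = (r cos θ, r sin θ) = (24.930243, 28.678964)
h = r sin θ − e = 28.678964 − 13 = 15.678964
sin φ = h / L = 15.678964 / 185 = 0.08475116
φ = arcsin(0.08475116) = 4.861716°

4.8617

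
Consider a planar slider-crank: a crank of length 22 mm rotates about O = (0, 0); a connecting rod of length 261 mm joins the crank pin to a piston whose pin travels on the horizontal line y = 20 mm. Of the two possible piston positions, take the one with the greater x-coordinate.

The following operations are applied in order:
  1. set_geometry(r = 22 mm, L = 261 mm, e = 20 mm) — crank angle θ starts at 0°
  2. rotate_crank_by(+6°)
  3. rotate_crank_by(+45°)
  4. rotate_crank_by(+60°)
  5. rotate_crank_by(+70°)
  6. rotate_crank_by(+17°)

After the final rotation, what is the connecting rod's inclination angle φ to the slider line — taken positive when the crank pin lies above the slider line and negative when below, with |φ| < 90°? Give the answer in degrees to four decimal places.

-5.8933

set_geometry: r = 22 mm, L = 261 mm, e = 20 mm; θ ← 0°
rotate_crank_by(+6°): θ ← 0° +6° = 6°
rotate_crank_by(+45°): θ ← 6° +45° = 51°
rotate_crank_by(+60°): θ ← 51° +60° = 111°
rotate_crank_by(+70°): θ ← 111° +70° = 181°
rotate_crank_by(+17°): θ ← 181° +17° = 198°
crank pin P = (r cos θ, r sin θ) = (-20.923243, -6.798374)
h = r sin θ − e = -6.798374 − 20 = -26.798374
sin φ = h / L = -26.798374 / 261 = -0.10267576
φ = arcsin(-0.10267576) = -5.893274°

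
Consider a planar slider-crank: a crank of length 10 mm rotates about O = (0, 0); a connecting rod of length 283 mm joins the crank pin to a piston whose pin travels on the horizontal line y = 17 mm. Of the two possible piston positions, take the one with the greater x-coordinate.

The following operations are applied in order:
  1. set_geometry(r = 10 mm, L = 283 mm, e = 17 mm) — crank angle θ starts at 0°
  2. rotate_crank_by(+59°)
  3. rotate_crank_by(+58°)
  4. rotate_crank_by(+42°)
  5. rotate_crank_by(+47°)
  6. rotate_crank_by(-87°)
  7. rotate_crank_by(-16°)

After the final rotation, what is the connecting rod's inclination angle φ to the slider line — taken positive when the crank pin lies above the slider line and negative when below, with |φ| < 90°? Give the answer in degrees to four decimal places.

-1.4693

set_geometry: r = 10 mm, L = 283 mm, e = 17 mm; θ ← 0°
rotate_crank_by(+59°): θ ← 0° +59° = 59°
rotate_crank_by(+58°): θ ← 59° +58° = 117°
rotate_crank_by(+42°): θ ← 117° +42° = 159°
rotate_crank_by(+47°): θ ← 159° +47° = 206°
rotate_crank_by(-87°): θ ← 206° -87° = 119°
rotate_crank_by(-16°): θ ← 119° -16° = 103°
crank pin P = (r cos θ, r sin θ) = (-2.249511, 9.743701)
h = r sin θ − e = 9.743701 − 17 = -7.256299
sin φ = h / L = -7.256299 / 283 = -0.02564063
φ = arcsin(-0.02564063) = -1.469261°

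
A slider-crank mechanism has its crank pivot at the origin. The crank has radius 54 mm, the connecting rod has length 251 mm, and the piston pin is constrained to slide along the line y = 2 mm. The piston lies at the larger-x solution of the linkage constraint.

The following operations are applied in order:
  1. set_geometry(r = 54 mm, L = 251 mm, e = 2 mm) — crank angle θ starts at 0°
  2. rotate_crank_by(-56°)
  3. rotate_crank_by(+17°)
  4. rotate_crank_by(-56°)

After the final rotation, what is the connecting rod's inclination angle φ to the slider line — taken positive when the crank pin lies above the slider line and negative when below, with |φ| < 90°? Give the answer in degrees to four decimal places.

-12.8435

set_geometry: r = 54 mm, L = 251 mm, e = 2 mm; θ ← 0°
rotate_crank_by(-56°): θ ← 0° -56° = -56°
rotate_crank_by(+17°): θ ← -56° +17° = -39°
rotate_crank_by(-56°): θ ← -39° -56° = -95°
crank pin P = (r cos θ, r sin θ) = (-4.706410, -53.794514)
h = r sin θ − e = -53.794514 − 2 = -55.794514
sin φ = h / L = -55.794514 / 251 = -0.22228890
φ = arcsin(-0.22228890) = -12.843507°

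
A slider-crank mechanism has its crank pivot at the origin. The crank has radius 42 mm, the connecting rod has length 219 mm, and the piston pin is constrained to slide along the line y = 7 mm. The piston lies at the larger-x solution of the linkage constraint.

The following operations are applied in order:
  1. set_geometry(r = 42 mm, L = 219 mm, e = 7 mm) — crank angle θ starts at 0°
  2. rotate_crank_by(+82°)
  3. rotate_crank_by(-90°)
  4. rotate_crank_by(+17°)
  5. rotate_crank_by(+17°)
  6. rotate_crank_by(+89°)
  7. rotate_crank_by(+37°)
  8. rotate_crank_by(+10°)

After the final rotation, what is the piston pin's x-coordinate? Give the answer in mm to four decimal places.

set_geometry: r = 42 mm, L = 219 mm, e = 7 mm; θ ← 0°
rotate_crank_by(+82°): θ ← 0° +82° = 82°
rotate_crank_by(-90°): θ ← 82° -90° = -8°
rotate_crank_by(+17°): θ ← -8° +17° = 9°
rotate_crank_by(+17°): θ ← 9° +17° = 26°
rotate_crank_by(+89°): θ ← 26° +89° = 115°
rotate_crank_by(+37°): θ ← 115° +37° = 152°
rotate_crank_by(+10°): θ ← 152° +10° = 162°
crank pin P = (r cos θ, r sin θ) = (-39.944374, 12.978714)
h = r sin θ − e = 12.978714 − 7 = 5.978714
x = r cos θ + √(L² − h²) = -39.944374 + √(47961.0 − 35.7450) = -39.944374 + 218.918375 = 178.974001

178.9740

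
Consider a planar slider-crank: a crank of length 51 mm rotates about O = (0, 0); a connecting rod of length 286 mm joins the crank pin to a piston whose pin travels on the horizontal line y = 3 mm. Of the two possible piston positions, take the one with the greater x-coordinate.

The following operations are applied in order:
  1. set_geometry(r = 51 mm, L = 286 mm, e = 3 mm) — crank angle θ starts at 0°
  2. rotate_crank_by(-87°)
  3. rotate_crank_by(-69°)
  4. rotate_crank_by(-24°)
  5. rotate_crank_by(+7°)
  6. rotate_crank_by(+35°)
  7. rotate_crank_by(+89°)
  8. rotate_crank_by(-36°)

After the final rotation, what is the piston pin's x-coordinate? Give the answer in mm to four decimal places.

set_geometry: r = 51 mm, L = 286 mm, e = 3 mm; θ ← 0°
rotate_crank_by(-87°): θ ← 0° -87° = -87°
rotate_crank_by(-69°): θ ← -87° -69° = -156°
rotate_crank_by(-24°): θ ← -156° -24° = -180°
rotate_crank_by(+7°): θ ← -180° +7° = -173°
rotate_crank_by(+35°): θ ← -173° +35° = -138°
rotate_crank_by(+89°): θ ← -138° +89° = -49°
rotate_crank_by(-36°): θ ← -49° -36° = -85°
crank pin P = (r cos θ, r sin θ) = (4.444943, -50.805930)
h = r sin θ − e = -50.805930 − 3 = -53.805930
x = r cos θ + √(L² − h²) = 4.444943 + √(81796.0 − 2895.0781) = 4.444943 + 280.893079 = 285.338022

285.3380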